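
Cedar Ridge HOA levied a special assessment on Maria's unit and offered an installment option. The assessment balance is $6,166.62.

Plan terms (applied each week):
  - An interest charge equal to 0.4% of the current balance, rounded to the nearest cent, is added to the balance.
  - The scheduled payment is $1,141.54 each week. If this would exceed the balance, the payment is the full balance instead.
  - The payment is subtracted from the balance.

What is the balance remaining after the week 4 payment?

# | Opening | Interest | Payment | End bal
1 | $6,166.62 | $24.67 | $1,141.54 | $5,049.75
2 | $5,049.75 | $20.20 | $1,141.54 | $3,928.41
3 | $3,928.41 | $15.71 | $1,141.54 | $2,802.58
4 | $2,802.58 | $11.21 | $1,141.54 | $1,672.25

$1,672.25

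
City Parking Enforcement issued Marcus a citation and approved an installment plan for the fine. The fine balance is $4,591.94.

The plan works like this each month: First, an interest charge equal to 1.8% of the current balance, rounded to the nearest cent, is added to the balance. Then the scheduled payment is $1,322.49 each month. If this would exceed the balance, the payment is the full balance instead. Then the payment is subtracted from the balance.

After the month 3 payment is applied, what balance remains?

$805.08

Month 1: opening $4,591.94; interest $82.65 → $4,674.59; payment $1,322.49; balance $3,352.10
Month 2: opening $3,352.10; interest $60.34 → $3,412.44; payment $1,322.49; balance $2,089.95
Month 3: opening $2,089.95; interest $37.62 → $2,127.57; payment $1,322.49; balance $805.08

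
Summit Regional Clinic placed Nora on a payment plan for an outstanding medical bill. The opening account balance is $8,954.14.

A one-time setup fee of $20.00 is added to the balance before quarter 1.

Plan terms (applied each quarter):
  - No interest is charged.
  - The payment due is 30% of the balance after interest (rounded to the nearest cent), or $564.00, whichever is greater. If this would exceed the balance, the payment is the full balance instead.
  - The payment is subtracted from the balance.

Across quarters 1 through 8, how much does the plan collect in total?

Quarter 1: $8,974.14 − $2,692.24 → $6,281.90
Quarter 2: $6,281.90 − $1,884.57 → $4,397.33
Quarter 3: $4,397.33 − $1,319.20 → $3,078.13
Quarter 4: $3,078.13 − $923.44 → $2,154.69
Quarter 5: $2,154.69 − $646.41 → $1,508.28
Quarter 6: $1,508.28 − $564.00 → $944.28
Quarter 7: $944.28 − $564.00 → $380.28
Quarter 8: $380.28 − $380.28 → $0.00
Total paid: $8,974.14

$8,974.14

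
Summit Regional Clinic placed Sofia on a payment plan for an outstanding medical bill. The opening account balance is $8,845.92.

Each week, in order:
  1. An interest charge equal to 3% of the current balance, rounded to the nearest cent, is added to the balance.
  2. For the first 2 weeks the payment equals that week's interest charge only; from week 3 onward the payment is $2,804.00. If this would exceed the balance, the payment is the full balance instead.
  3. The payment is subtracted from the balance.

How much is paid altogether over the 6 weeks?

Week 1: $8,845.92 +$265.38 interest = $9,111.30; pay $265.38 → $8,845.92
Week 2: $8,845.92 +$265.38 interest = $9,111.30; pay $265.38 → $8,845.92
Week 3: $8,845.92 +$265.38 interest = $9,111.30; pay $2,804.00 → $6,307.30
Week 4: $6,307.30 +$189.22 interest = $6,496.52; pay $2,804.00 → $3,692.52
Week 5: $3,692.52 +$110.78 interest = $3,803.30; pay $2,804.00 → $999.30
Week 6: $999.30 +$29.98 interest = $1,029.28; pay $1,029.28 → $0.00
Total paid: $9,972.04

$9,972.04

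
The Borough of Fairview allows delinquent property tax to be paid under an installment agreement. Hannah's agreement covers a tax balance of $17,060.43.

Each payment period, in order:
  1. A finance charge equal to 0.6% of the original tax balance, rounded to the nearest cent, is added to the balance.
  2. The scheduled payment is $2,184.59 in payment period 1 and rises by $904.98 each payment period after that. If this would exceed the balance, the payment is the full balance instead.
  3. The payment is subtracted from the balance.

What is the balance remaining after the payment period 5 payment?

Payment period 1: opening $17,060.43; interest $102.36 → $17,162.79; payment $2,184.59; balance $14,978.20
Payment period 2: opening $14,978.20; interest $102.36 → $15,080.56; payment $3,089.57; balance $11,990.99
Payment period 3: opening $11,990.99; interest $102.36 → $12,093.35; payment $3,994.55; balance $8,098.80
Payment period 4: opening $8,098.80; interest $102.36 → $8,201.16; payment $4,899.53; balance $3,301.63
Payment period 5: opening $3,301.63; interest $102.36 → $3,403.99; payment $3,403.99; balance $0.00

$0.00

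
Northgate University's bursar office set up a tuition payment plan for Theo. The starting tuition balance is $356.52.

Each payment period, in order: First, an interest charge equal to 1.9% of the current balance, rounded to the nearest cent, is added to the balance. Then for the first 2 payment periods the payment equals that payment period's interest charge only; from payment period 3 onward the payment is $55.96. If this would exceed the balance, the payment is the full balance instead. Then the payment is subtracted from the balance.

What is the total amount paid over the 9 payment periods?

# | Opening | Interest | Payment | End bal
1 | $356.52 | $6.77 | $6.77 | $356.52
2 | $356.52 | $6.77 | $6.77 | $356.52
3 | $356.52 | $6.77 | $55.96 | $307.33
4 | $307.33 | $5.84 | $55.96 | $257.21
5 | $257.21 | $4.89 | $55.96 | $206.14
6 | $206.14 | $3.92 | $55.96 | $154.10
7 | $154.10 | $2.93 | $55.96 | $101.07
8 | $101.07 | $1.92 | $55.96 | $47.03
9 | $47.03 | $0.89 | $47.92 | $0.00
Total paid: $397.22

$397.22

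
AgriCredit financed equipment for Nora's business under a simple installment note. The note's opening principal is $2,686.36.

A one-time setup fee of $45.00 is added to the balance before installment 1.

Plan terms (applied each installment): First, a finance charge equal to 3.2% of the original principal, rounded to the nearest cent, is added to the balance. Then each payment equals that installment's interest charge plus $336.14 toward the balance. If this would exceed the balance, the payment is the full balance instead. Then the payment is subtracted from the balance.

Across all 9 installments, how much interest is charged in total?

$773.64

Installment 1: opening $2,731.36; interest $85.96 → $2,817.32; payment $422.10; balance $2,395.22
Installment 2: opening $2,395.22; interest $85.96 → $2,481.18; payment $422.10; balance $2,059.08
Installment 3: opening $2,059.08; interest $85.96 → $2,145.04; payment $422.10; balance $1,722.94
Installment 4: opening $1,722.94; interest $85.96 → $1,808.90; payment $422.10; balance $1,386.80
Installment 5: opening $1,386.80; interest $85.96 → $1,472.76; payment $422.10; balance $1,050.66
Installment 6: opening $1,050.66; interest $85.96 → $1,136.62; payment $422.10; balance $714.52
Installment 7: opening $714.52; interest $85.96 → $800.48; payment $422.10; balance $378.38
Installment 8: opening $378.38; interest $85.96 → $464.34; payment $422.10; balance $42.24
Installment 9: opening $42.24; interest $85.96 → $128.20; payment $128.20; balance $0.00
Total interest: $85.96 + $85.96 + $85.96 + $85.96 + $85.96 + $85.96 + $85.96 + $85.96 + $85.96 = $773.64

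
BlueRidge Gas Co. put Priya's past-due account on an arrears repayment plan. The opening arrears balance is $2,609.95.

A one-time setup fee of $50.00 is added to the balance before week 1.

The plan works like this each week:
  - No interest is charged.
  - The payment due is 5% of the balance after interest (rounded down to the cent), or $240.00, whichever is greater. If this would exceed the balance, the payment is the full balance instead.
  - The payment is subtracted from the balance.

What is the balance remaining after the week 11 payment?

# | Opening | Payment | End bal
1 | $2,659.95 | $240.00 | $2,419.95
2 | $2,419.95 | $240.00 | $2,179.95
3 | $2,179.95 | $240.00 | $1,939.95
4 | $1,939.95 | $240.00 | $1,699.95
5 | $1,699.95 | $240.00 | $1,459.95
6 | $1,459.95 | $240.00 | $1,219.95
7 | $1,219.95 | $240.00 | $979.95
8 | $979.95 | $240.00 | $739.95
9 | $739.95 | $240.00 | $499.95
10 | $499.95 | $240.00 | $259.95
11 | $259.95 | $240.00 | $19.95

$19.95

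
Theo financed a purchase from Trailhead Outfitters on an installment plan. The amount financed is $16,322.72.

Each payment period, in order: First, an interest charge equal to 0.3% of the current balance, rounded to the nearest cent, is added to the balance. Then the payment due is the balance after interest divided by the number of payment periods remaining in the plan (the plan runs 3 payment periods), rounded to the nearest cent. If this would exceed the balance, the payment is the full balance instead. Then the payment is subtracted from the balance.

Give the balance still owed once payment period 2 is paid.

Payment period 1: opening $16,322.72; interest $48.97 → $16,371.69; payment $5,457.23; balance $10,914.46
Payment period 2: opening $10,914.46; interest $32.74 → $10,947.20; payment $5,473.60; balance $5,473.60

$5,473.60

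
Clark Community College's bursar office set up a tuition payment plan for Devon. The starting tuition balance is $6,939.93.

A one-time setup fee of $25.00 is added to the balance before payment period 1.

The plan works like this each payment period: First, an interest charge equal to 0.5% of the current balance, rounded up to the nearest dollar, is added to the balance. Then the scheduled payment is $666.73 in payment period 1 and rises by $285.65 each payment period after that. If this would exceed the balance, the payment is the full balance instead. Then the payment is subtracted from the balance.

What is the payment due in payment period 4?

# | Opening | Interest | Payment | End bal
1 | $6,964.93 | $35.00 | $666.73 | $6,333.20
2 | $6,333.20 | $32.00 | $952.38 | $5,412.82
3 | $5,412.82 | $28.00 | $1,238.03 | $4,202.79
4 | $4,202.79 | $22.00 | $1,523.68 | $2,701.11

$1,523.68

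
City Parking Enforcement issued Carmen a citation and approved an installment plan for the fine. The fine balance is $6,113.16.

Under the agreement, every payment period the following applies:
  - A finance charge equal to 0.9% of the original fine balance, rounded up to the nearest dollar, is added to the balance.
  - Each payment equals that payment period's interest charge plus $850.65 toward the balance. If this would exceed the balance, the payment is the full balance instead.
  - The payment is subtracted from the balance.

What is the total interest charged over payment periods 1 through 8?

$448.00

Payment period 1: opening $6,113.16; interest $56.00 → $6,169.16; payment $906.65; balance $5,262.51
Payment period 2: opening $5,262.51; interest $56.00 → $5,318.51; payment $906.65; balance $4,411.86
Payment period 3: opening $4,411.86; interest $56.00 → $4,467.86; payment $906.65; balance $3,561.21
Payment period 4: opening $3,561.21; interest $56.00 → $3,617.21; payment $906.65; balance $2,710.56
Payment period 5: opening $2,710.56; interest $56.00 → $2,766.56; payment $906.65; balance $1,859.91
Payment period 6: opening $1,859.91; interest $56.00 → $1,915.91; payment $906.65; balance $1,009.26
Payment period 7: opening $1,009.26; interest $56.00 → $1,065.26; payment $906.65; balance $158.61
Payment period 8: opening $158.61; interest $56.00 → $214.61; payment $214.61; balance $0.00
Total interest: $56.00 + $56.00 + $56.00 + $56.00 + $56.00 + $56.00 + $56.00 + $56.00 = $448.00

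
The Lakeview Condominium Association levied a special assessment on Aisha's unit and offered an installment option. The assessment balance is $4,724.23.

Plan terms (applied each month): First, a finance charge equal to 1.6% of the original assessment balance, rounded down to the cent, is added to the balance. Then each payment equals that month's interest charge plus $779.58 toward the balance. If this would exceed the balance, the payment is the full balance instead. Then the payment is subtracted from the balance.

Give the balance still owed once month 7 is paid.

Month 1: $4,724.23 +$75.58 interest = $4,799.81; pay $855.16 → $3,944.65
Month 2: $3,944.65 +$75.58 interest = $4,020.23; pay $855.16 → $3,165.07
Month 3: $3,165.07 +$75.58 interest = $3,240.65; pay $855.16 → $2,385.49
Month 4: $2,385.49 +$75.58 interest = $2,461.07; pay $855.16 → $1,605.91
Month 5: $1,605.91 +$75.58 interest = $1,681.49; pay $855.16 → $826.33
Month 6: $826.33 +$75.58 interest = $901.91; pay $855.16 → $46.75
Month 7: $46.75 +$75.58 interest = $122.33; pay $122.33 → $0.00

$0.00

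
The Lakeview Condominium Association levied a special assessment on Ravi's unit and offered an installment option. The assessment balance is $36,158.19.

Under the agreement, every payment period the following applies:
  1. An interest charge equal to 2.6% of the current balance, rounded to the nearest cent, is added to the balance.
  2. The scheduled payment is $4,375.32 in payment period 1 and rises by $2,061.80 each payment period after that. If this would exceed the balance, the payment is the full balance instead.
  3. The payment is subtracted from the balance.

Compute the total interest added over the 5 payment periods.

$3,240.81

Payment period 1: opening $36,158.19; interest $940.11 → $37,098.30; payment $4,375.32; balance $32,722.98
Payment period 2: opening $32,722.98; interest $850.80 → $33,573.78; payment $6,437.12; balance $27,136.66
Payment period 3: opening $27,136.66; interest $705.55 → $27,842.21; payment $8,498.92; balance $19,343.29
Payment period 4: opening $19,343.29; interest $502.93 → $19,846.22; payment $10,560.72; balance $9,285.50
Payment period 5: opening $9,285.50; interest $241.42 → $9,526.92; payment $9,526.92; balance $0.00
Total interest: $940.11 + $850.80 + $705.55 + $502.93 + $241.42 = $3,240.81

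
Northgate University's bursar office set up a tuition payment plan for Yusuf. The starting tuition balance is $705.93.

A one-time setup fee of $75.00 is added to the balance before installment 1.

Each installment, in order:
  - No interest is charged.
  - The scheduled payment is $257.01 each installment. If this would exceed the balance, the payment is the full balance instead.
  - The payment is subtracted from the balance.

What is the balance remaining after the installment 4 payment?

$0.00

Installment 1: opening $780.93; payment $257.01; balance $523.92
Installment 2: opening $523.92; payment $257.01; balance $266.91
Installment 3: opening $266.91; payment $257.01; balance $9.90
Installment 4: opening $9.90; payment $9.90; balance $0.00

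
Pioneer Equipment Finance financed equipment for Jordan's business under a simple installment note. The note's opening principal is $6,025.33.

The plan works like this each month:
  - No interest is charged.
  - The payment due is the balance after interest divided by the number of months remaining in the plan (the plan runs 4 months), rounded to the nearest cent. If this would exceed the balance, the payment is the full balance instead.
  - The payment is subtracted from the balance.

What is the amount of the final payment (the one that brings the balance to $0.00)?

Month 1: $6,025.33 − $1,506.33 → $4,519.00
Month 2: $4,519.00 − $1,506.33 → $3,012.67
Month 3: $3,012.67 − $1,506.34 → $1,506.33
Month 4: $1,506.33 − $1,506.33 → $0.00

$1,506.33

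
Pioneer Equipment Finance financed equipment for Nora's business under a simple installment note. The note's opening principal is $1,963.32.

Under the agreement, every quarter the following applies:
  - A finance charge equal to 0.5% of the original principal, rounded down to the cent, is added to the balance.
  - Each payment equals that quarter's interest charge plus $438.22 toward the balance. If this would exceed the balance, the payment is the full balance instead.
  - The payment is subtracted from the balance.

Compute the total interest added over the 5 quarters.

Quarter 1: $1,963.32 +$9.81 interest = $1,973.13; pay $448.03 → $1,525.10
Quarter 2: $1,525.10 +$9.81 interest = $1,534.91; pay $448.03 → $1,086.88
Quarter 3: $1,086.88 +$9.81 interest = $1,096.69; pay $448.03 → $648.66
Quarter 4: $648.66 +$9.81 interest = $658.47; pay $448.03 → $210.44
Quarter 5: $210.44 +$9.81 interest = $220.25; pay $220.25 → $0.00
Total interest: $9.81 + $9.81 + $9.81 + $9.81 + $9.81 = $49.05

$49.05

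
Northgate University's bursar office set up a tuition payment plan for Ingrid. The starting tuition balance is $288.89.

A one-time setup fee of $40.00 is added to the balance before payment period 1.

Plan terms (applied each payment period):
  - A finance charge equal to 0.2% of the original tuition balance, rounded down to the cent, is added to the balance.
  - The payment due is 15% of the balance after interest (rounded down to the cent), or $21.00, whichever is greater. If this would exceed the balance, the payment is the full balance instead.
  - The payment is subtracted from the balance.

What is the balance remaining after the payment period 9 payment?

$64.78

# | Opening | Interest | Payment | End bal
1 | $328.89 | $0.57 | $49.41 | $280.05
2 | $280.05 | $0.57 | $42.09 | $238.53
3 | $238.53 | $0.57 | $35.86 | $203.24
4 | $203.24 | $0.57 | $30.57 | $173.24
5 | $173.24 | $0.57 | $26.07 | $147.74
6 | $147.74 | $0.57 | $22.24 | $126.07
7 | $126.07 | $0.57 | $21.00 | $105.64
8 | $105.64 | $0.57 | $21.00 | $85.21
9 | $85.21 | $0.57 | $21.00 | $64.78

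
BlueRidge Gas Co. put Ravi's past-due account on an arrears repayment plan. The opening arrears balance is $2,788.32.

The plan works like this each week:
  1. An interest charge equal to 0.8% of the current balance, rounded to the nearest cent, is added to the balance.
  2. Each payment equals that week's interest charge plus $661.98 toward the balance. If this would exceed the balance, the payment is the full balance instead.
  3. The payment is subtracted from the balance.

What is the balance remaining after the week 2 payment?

$1,464.36

# | Opening | Interest | Payment | End bal
1 | $2,788.32 | $22.31 | $684.29 | $2,126.34
2 | $2,126.34 | $17.01 | $678.99 | $1,464.36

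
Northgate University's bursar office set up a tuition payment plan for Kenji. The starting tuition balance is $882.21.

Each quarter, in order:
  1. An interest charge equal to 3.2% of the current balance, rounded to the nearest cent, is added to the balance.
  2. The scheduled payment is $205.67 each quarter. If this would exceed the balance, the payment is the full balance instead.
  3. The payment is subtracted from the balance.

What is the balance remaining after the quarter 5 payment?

$0.00

Quarter 1: opening $882.21; interest $28.23 → $910.44; payment $205.67; balance $704.77
Quarter 2: opening $704.77; interest $22.55 → $727.32; payment $205.67; balance $521.65
Quarter 3: opening $521.65; interest $16.69 → $538.34; payment $205.67; balance $332.67
Quarter 4: opening $332.67; interest $10.65 → $343.32; payment $205.67; balance $137.65
Quarter 5: opening $137.65; interest $4.40 → $142.05; payment $142.05; balance $0.00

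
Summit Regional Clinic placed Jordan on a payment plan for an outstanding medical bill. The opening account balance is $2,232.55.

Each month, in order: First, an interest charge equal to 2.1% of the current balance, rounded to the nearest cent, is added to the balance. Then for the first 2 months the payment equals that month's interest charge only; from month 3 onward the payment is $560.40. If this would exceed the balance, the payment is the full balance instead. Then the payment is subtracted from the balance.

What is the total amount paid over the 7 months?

$2,450.60

Month 1: opening $2,232.55; interest $46.88 → $2,279.43; payment $46.88; balance $2,232.55
Month 2: opening $2,232.55; interest $46.88 → $2,279.43; payment $46.88; balance $2,232.55
Month 3: opening $2,232.55; interest $46.88 → $2,279.43; payment $560.40; balance $1,719.03
Month 4: opening $1,719.03; interest $36.10 → $1,755.13; payment $560.40; balance $1,194.73
Month 5: opening $1,194.73; interest $25.09 → $1,219.82; payment $560.40; balance $659.42
Month 6: opening $659.42; interest $13.85 → $673.27; payment $560.40; balance $112.87
Month 7: opening $112.87; interest $2.37 → $115.24; payment $115.24; balance $0.00
Total paid: $2,450.60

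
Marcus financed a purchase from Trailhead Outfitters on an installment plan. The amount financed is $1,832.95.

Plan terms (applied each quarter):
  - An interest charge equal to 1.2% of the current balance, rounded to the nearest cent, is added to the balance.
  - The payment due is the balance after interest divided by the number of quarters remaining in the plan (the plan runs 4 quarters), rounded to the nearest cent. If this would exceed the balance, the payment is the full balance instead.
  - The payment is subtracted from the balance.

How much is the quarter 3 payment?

$474.93

Quarter 1: opening $1,832.95; interest $22.00 → $1,854.95; payment $463.74; balance $1,391.21
Quarter 2: opening $1,391.21; interest $16.69 → $1,407.90; payment $469.30; balance $938.60
Quarter 3: opening $938.60; interest $11.26 → $949.86; payment $474.93; balance $474.93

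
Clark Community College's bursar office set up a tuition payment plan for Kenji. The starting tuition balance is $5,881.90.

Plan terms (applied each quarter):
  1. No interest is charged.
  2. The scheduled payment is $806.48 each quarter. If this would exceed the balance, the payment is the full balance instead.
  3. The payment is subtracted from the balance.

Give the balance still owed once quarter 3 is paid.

Quarter 1: opening $5,881.90; payment $806.48; balance $5,075.42
Quarter 2: opening $5,075.42; payment $806.48; balance $4,268.94
Quarter 3: opening $4,268.94; payment $806.48; balance $3,462.46

$3,462.46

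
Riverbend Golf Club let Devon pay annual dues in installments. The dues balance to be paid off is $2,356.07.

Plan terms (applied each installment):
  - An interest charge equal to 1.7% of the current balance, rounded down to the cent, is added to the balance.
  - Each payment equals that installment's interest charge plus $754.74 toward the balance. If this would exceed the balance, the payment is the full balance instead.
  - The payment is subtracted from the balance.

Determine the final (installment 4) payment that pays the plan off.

$93.41

Installment 1: opening $2,356.07; interest $40.05 → $2,396.12; payment $794.79; balance $1,601.33
Installment 2: opening $1,601.33; interest $27.22 → $1,628.55; payment $781.96; balance $846.59
Installment 3: opening $846.59; interest $14.39 → $860.98; payment $769.13; balance $91.85
Installment 4: opening $91.85; interest $1.56 → $93.41; payment $93.41; balance $0.00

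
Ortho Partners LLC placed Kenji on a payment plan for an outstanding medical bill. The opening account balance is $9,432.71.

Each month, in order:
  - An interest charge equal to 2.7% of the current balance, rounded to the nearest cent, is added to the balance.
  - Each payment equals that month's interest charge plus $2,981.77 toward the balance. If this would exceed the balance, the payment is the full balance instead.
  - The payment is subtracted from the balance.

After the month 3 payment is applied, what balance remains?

# | Opening | Interest | Payment | End bal
1 | $9,432.71 | $254.68 | $3,236.45 | $6,450.94
2 | $6,450.94 | $174.18 | $3,155.95 | $3,469.17
3 | $3,469.17 | $93.67 | $3,075.44 | $487.40

$487.40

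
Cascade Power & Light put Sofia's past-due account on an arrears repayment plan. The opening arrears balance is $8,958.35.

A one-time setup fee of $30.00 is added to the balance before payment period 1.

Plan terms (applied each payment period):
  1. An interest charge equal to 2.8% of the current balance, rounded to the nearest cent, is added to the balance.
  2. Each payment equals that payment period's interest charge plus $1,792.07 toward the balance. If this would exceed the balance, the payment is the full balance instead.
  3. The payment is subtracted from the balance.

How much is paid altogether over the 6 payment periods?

$9,745.72

# | Opening | Interest | Payment | End bal
1 | $8,988.35 | $251.67 | $2,043.74 | $7,196.28
2 | $7,196.28 | $201.50 | $1,993.57 | $5,404.21
3 | $5,404.21 | $151.32 | $1,943.39 | $3,612.14
4 | $3,612.14 | $101.14 | $1,893.21 | $1,820.07
5 | $1,820.07 | $50.96 | $1,843.03 | $28.00
6 | $28.00 | $0.78 | $28.78 | $0.00
Total paid: $9,745.72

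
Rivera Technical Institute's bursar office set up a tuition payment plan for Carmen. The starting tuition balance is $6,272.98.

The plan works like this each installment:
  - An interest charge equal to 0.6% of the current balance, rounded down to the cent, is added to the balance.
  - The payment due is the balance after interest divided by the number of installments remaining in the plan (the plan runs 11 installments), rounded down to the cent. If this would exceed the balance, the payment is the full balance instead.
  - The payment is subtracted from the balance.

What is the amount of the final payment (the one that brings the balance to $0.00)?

Installment 1: $6,272.98 +$37.63 interest = $6,310.61; pay $573.69 → $5,736.92
Installment 2: $5,736.92 +$34.42 interest = $5,771.34; pay $577.13 → $5,194.21
Installment 3: $5,194.21 +$31.16 interest = $5,225.37; pay $580.59 → $4,644.78
Installment 4: $4,644.78 +$27.86 interest = $4,672.64; pay $584.08 → $4,088.56
Installment 5: $4,088.56 +$24.53 interest = $4,113.09; pay $587.58 → $3,525.51
Installment 6: $3,525.51 +$21.15 interest = $3,546.66; pay $591.11 → $2,955.55
Installment 7: $2,955.55 +$17.73 interest = $2,973.28; pay $594.65 → $2,378.63
Installment 8: $2,378.63 +$14.27 interest = $2,392.90; pay $598.22 → $1,794.68
Installment 9: $1,794.68 +$10.76 interest = $1,805.44; pay $601.81 → $1,203.63
Installment 10: $1,203.63 +$7.22 interest = $1,210.85; pay $605.42 → $605.43
Installment 11: $605.43 +$3.63 interest = $609.06; pay $609.06 → $0.00

$609.06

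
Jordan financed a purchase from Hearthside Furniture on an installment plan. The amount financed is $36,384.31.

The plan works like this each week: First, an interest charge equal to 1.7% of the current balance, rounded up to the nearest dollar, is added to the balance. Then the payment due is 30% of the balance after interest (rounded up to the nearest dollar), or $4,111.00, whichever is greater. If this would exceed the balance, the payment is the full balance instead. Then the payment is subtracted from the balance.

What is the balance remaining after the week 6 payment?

Week 1: $36,384.31 +$619.00 interest = $37,003.31; pay $11,101.00 → $25,902.31
Week 2: $25,902.31 +$441.00 interest = $26,343.31; pay $7,903.00 → $18,440.31
Week 3: $18,440.31 +$314.00 interest = $18,754.31; pay $5,627.00 → $13,127.31
Week 4: $13,127.31 +$224.00 interest = $13,351.31; pay $4,111.00 → $9,240.31
Week 5: $9,240.31 +$158.00 interest = $9,398.31; pay $4,111.00 → $5,287.31
Week 6: $5,287.31 +$90.00 interest = $5,377.31; pay $4,111.00 → $1,266.31

$1,266.31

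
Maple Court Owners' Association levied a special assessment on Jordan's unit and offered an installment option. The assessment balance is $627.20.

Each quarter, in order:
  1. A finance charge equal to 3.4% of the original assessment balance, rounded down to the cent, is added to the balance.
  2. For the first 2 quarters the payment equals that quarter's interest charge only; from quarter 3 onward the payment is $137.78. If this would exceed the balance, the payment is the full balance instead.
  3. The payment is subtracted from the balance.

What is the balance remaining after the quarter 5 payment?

# | Opening | Interest | Payment | End bal
1 | $627.20 | $21.32 | $21.32 | $627.20
2 | $627.20 | $21.32 | $21.32 | $627.20
3 | $627.20 | $21.32 | $137.78 | $510.74
4 | $510.74 | $21.32 | $137.78 | $394.28
5 | $394.28 | $21.32 | $137.78 | $277.82

$277.82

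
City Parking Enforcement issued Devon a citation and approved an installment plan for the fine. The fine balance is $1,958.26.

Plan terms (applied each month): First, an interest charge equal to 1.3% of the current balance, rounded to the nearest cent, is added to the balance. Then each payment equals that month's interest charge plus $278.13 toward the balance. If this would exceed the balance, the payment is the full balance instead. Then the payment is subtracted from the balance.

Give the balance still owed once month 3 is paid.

Month 1: $1,958.26 +$25.46 interest = $1,983.72; pay $303.59 → $1,680.13
Month 2: $1,680.13 +$21.84 interest = $1,701.97; pay $299.97 → $1,402.00
Month 3: $1,402.00 +$18.23 interest = $1,420.23; pay $296.36 → $1,123.87

$1,123.87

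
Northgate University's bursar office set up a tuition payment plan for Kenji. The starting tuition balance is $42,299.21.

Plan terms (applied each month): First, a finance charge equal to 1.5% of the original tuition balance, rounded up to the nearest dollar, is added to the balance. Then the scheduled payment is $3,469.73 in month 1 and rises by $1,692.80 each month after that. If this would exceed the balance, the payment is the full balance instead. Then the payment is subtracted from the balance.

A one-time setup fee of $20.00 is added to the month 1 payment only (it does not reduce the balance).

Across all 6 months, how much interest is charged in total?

# | Opening | Interest | Payment | Fee | End bal
1 | $42,299.21 | $635.00 | $3,469.73 | $20.00 | $39,464.48
2 | $39,464.48 | $635.00 | $5,162.53 | — | $34,936.95
3 | $34,936.95 | $635.00 | $6,855.33 | — | $28,716.62
4 | $28,716.62 | $635.00 | $8,548.13 | — | $20,803.49
5 | $20,803.49 | $635.00 | $10,240.93 | — | $11,197.56
6 | $11,197.56 | $635.00 | $11,832.56 | — | $0.00
Total interest: $635.00 + $635.00 + $635.00 + $635.00 + $635.00 + $635.00 = $3,810.00

$3,810.00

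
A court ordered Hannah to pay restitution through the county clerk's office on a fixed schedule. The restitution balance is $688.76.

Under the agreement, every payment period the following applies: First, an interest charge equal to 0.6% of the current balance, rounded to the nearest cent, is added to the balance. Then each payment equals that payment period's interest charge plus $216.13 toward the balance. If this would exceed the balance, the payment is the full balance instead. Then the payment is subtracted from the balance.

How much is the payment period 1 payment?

Payment period 1: $688.76 +$4.13 interest = $692.89; pay $220.26 → $472.63

$220.26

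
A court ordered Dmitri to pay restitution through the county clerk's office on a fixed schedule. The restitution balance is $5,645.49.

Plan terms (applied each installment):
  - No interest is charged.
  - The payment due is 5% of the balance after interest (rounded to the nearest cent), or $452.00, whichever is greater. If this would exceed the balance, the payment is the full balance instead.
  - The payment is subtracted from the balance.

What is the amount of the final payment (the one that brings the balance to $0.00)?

Installment 1: opening $5,645.49; payment $452.00; balance $5,193.49
Installment 2: opening $5,193.49; payment $452.00; balance $4,741.49
Installment 3: opening $4,741.49; payment $452.00; balance $4,289.49
Installment 4: opening $4,289.49; payment $452.00; balance $3,837.49
Installment 5: opening $3,837.49; payment $452.00; balance $3,385.49
Installment 6: opening $3,385.49; payment $452.00; balance $2,933.49
Installment 7: opening $2,933.49; payment $452.00; balance $2,481.49
Installment 8: opening $2,481.49; payment $452.00; balance $2,029.49
Installment 9: opening $2,029.49; payment $452.00; balance $1,577.49
Installment 10: opening $1,577.49; payment $452.00; balance $1,125.49
Installment 11: opening $1,125.49; payment $452.00; balance $673.49
Installment 12: opening $673.49; payment $452.00; balance $221.49
Installment 13: opening $221.49; payment $221.49; balance $0.00

$221.49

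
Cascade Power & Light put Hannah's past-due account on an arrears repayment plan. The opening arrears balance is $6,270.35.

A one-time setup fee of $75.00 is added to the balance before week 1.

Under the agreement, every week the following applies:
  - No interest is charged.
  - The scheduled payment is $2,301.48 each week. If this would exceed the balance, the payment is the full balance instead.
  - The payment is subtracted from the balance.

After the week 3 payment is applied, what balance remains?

$0.00

Week 1: opening $6,345.35; payment $2,301.48; balance $4,043.87
Week 2: opening $4,043.87; payment $2,301.48; balance $1,742.39
Week 3: opening $1,742.39; payment $1,742.39; balance $0.00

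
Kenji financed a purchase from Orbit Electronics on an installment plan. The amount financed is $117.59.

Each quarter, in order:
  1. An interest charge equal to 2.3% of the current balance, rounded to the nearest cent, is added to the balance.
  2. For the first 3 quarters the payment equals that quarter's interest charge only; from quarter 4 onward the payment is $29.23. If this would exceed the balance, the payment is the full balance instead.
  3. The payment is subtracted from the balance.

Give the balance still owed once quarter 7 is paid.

$7.76

# | Opening | Interest | Payment | End bal
1 | $117.59 | $2.70 | $2.70 | $117.59
2 | $117.59 | $2.70 | $2.70 | $117.59
3 | $117.59 | $2.70 | $2.70 | $117.59
4 | $117.59 | $2.70 | $29.23 | $91.06
5 | $91.06 | $2.09 | $29.23 | $63.92
6 | $63.92 | $1.47 | $29.23 | $36.16
7 | $36.16 | $0.83 | $29.23 | $7.76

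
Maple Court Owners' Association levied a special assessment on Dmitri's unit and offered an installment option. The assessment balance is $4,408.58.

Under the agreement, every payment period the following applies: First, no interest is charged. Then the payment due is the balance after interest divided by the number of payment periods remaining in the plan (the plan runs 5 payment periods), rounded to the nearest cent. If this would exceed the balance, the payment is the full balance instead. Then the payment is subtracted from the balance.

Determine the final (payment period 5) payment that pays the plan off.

Payment period 1: opening $4,408.58; payment $881.72; balance $3,526.86
Payment period 2: opening $3,526.86; payment $881.72; balance $2,645.14
Payment period 3: opening $2,645.14; payment $881.71; balance $1,763.43
Payment period 4: opening $1,763.43; payment $881.72; balance $881.71
Payment period 5: opening $881.71; payment $881.71; balance $0.00

$881.71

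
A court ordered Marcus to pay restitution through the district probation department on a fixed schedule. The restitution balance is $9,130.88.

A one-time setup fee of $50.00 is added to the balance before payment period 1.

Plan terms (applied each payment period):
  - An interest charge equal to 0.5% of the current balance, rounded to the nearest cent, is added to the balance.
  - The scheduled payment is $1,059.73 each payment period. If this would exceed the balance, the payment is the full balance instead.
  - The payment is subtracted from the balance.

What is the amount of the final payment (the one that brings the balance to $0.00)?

$931.54

Payment period 1: opening $9,180.88; interest $45.90 → $9,226.78; payment $1,059.73; balance $8,167.05
Payment period 2: opening $8,167.05; interest $40.84 → $8,207.89; payment $1,059.73; balance $7,148.16
Payment period 3: opening $7,148.16; interest $35.74 → $7,183.90; payment $1,059.73; balance $6,124.17
Payment period 4: opening $6,124.17; interest $30.62 → $6,154.79; payment $1,059.73; balance $5,095.06
Payment period 5: opening $5,095.06; interest $25.48 → $5,120.54; payment $1,059.73; balance $4,060.81
Payment period 6: opening $4,060.81; interest $20.30 → $4,081.11; payment $1,059.73; balance $3,021.38
Payment period 7: opening $3,021.38; interest $15.11 → $3,036.49; payment $1,059.73; balance $1,976.76
Payment period 8: opening $1,976.76; interest $9.88 → $1,986.64; payment $1,059.73; balance $926.91
Payment period 9: opening $926.91; interest $4.63 → $931.54; payment $931.54; balance $0.00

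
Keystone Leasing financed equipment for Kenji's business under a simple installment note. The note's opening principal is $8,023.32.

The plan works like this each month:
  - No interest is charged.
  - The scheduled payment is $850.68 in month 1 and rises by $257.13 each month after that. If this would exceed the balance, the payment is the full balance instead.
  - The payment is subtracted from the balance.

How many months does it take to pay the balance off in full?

6

# | Opening | Payment | End bal
1 | $8,023.32 | $850.68 | $7,172.64
2 | $7,172.64 | $1,107.81 | $6,064.83
3 | $6,064.83 | $1,364.94 | $4,699.89
4 | $4,699.89 | $1,622.07 | $3,077.82
5 | $3,077.82 | $1,879.20 | $1,198.62
6 | $1,198.62 | $1,198.62 | $0.00
Balance reaches $0.00 in month 6.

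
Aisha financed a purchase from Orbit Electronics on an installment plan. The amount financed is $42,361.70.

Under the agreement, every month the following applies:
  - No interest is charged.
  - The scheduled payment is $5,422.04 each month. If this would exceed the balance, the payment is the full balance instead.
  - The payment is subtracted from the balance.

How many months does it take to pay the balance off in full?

8

Month 1: opening $42,361.70; payment $5,422.04; balance $36,939.66
Month 2: opening $36,939.66; payment $5,422.04; balance $31,517.62
Month 3: opening $31,517.62; payment $5,422.04; balance $26,095.58
Month 4: opening $26,095.58; payment $5,422.04; balance $20,673.54
Month 5: opening $20,673.54; payment $5,422.04; balance $15,251.50
Month 6: opening $15,251.50; payment $5,422.04; balance $9,829.46
Month 7: opening $9,829.46; payment $5,422.04; balance $4,407.42
Month 8: opening $4,407.42; payment $4,407.42; balance $0.00
Balance reaches $0.00 in month 8.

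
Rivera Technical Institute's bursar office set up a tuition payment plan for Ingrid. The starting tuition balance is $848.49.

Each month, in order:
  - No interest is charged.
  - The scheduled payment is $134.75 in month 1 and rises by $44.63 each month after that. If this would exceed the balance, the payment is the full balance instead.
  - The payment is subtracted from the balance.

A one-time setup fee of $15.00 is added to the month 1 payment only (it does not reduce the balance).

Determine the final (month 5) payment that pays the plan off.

Month 1: opening $848.49; payment $134.75 (+ $15.00 fee); balance $713.74
Month 2: opening $713.74; payment $179.38; balance $534.36
Month 3: opening $534.36; payment $224.01; balance $310.35
Month 4: opening $310.35; payment $268.64; balance $41.71
Month 5: opening $41.71; payment $41.71; balance $0.00

$41.71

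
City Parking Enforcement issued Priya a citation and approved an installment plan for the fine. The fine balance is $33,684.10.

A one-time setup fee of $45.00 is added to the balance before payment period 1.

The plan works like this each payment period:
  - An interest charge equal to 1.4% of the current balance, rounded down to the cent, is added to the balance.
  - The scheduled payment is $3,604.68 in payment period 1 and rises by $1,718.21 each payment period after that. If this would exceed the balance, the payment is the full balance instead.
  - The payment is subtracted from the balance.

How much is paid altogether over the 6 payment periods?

# | Opening | Interest | Payment | End bal
1 | $33,729.10 | $472.20 | $3,604.68 | $30,596.62
2 | $30,596.62 | $428.35 | $5,322.89 | $25,702.08
3 | $25,702.08 | $359.82 | $7,041.10 | $19,020.80
4 | $19,020.80 | $266.29 | $8,759.31 | $10,527.78
5 | $10,527.78 | $147.38 | $10,477.52 | $197.64
6 | $197.64 | $2.76 | $200.40 | $0.00
Total paid: $35,405.90

$35,405.90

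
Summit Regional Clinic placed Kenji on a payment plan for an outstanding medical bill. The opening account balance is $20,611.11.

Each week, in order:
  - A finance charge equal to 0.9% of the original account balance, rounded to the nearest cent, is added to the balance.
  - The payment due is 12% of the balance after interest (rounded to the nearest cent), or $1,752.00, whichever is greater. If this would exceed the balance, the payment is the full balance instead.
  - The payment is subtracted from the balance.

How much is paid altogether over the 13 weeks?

$23,022.61

Week 1: $20,611.11 +$185.50 interest = $20,796.61; pay $2,495.59 → $18,301.02
Week 2: $18,301.02 +$185.50 interest = $18,486.52; pay $2,218.38 → $16,268.14
Week 3: $16,268.14 +$185.50 interest = $16,453.64; pay $1,974.44 → $14,479.20
Week 4: $14,479.20 +$185.50 interest = $14,664.70; pay $1,759.76 → $12,904.94
Week 5: $12,904.94 +$185.50 interest = $13,090.44; pay $1,752.00 → $11,338.44
Week 6: $11,338.44 +$185.50 interest = $11,523.94; pay $1,752.00 → $9,771.94
Week 7: $9,771.94 +$185.50 interest = $9,957.44; pay $1,752.00 → $8,205.44
Week 8: $8,205.44 +$185.50 interest = $8,390.94; pay $1,752.00 → $6,638.94
Week 9: $6,638.94 +$185.50 interest = $6,824.44; pay $1,752.00 → $5,072.44
Week 10: $5,072.44 +$185.50 interest = $5,257.94; pay $1,752.00 → $3,505.94
Week 11: $3,505.94 +$185.50 interest = $3,691.44; pay $1,752.00 → $1,939.44
Week 12: $1,939.44 +$185.50 interest = $2,124.94; pay $1,752.00 → $372.94
Week 13: $372.94 +$185.50 interest = $558.44; pay $558.44 → $0.00
Total paid: $23,022.61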